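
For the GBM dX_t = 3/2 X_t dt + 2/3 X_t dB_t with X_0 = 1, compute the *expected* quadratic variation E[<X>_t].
E[<X>_t] = 4*exp(31*t/9)/31 - 4/31

<X>_t = int_0^t ((2/3) * X_s)^2 ds. Taking expectation inside the integral: E[<X>_t] = (2/3)^2 * int_0^t E[X_s^2] ds. For GBM, E[X_s^2] = x_0^2 * exp((2 mu + sigma^2) s). Integrating:
  E[<X>_t] = (2/3)^2 * 1^2 * (exp((2*(3/2) + (2/3)^2) t) - 1) / (2*(3/2) + (2/3)^2)
           = (2/3)^2 * 1^2 * (exp((31/9) t) - 1) / (31/9) = 4*exp(31*t/9)/31 - 4/31.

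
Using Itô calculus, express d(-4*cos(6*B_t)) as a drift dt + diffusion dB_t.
d(-4*cos(6*B_t)) = (72*cos(6*B_t)) dt + (24*sin(6*B_t)) dB_t

Itô's formula for f(B_t) gives d f(B_t) = f'(B_t) dB_t + (1/2) f''(B_t) dt. Compute derivatives of f(x) = -4*cos(6*x):
  f'(x)  = 24*sin(6*x)
  f''(x) = 144*cos(6*x)
Substitute x = B_t and multiply the f'' term by 1/2:
  drift     = (1/2) * (144*cos(6*x)) evaluated at B_t = 72*cos(6*B_t)
  diffusion = (24*sin(6*x)) evaluated at B_t = 24*sin(6*B_t)
Therefore d(-4*cos(6*B_t)) = (72*cos(6*B_t)) dt + (24*sin(6*B_t)) dB_t.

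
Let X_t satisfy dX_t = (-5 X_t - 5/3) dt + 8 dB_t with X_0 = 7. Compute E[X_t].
E[X_t] = -1/3 + 22*exp(-5*t)/3

Taking expectations and using E[dB_t] = 0, the mean m(t) = E[X_t] satisfies the ODE m'(t) = a m(t) + b with m(0) = x_0. With a = -5, b = -5/3, x_0 = 7, the solution is
  m(t) = x_0 * exp(a t) + (b/a) * (exp(a t) - 1)
       = 7 * exp((-5) t) + ((-5/3)/(-5)) * (exp((-5) t) - 1)
       = -1/3 + 22*exp(-5*t)/3.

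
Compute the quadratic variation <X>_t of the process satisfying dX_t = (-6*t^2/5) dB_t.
<X>_t = 36*t^5/125

For an Itô process dX_t = a(t) dt + b(t) dB_t, the quadratic variation is <X>_t = int_0^t b(s)^2 ds (the drift term does not contribute). Here b(s) = -6*s^2/5, so
  b(s)^2 = 36*s^4/25.
Integrating from 0 to t:
  <X>_t = int_0^t (36*s^4/25) ds = 36*t^5/125.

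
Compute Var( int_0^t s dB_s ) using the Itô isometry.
Var = t^3/3

The Itô integral of a deterministic integrand f(s) has mean 0 because each increment f(s) * (B_{s+ds} - B_s) has mean 0. By the Itô isometry:
  Var( int_0^t f(s) dB_s ) = E[ (int_0^t f(s) dB_s)^2 ] = int_0^t f(s)^2 ds.
Here f(s) = s, so f(s)^2 = s^2. Integrate:
  int_0^t (s^2) ds = t^3/3.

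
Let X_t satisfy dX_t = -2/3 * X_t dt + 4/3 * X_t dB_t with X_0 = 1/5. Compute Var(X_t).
Var(X_t) = (exp(16*t/9) - 1)*exp(-4*t/3)/25

For GBM dX = mu X dt + sigma X dB with X_0 = x_0, apply Itô to Y = log X: dY = (mu - sigma^2/2) dt + sigma dB, so Y_t = log(x_0) + (mu - sigma^2/2) t + sigma B_t and hence X_t = x_0 * exp((mu - sigma^2/2) t + sigma B_t).
With mu = -2/3, sigma = 4/3, x_0 = 1/5, this gives:
  X_t = 1/5 * exp((-14/9) * t + (4/3) * B_t).
Since sigma*B_t ~ Normal(0, sigma^2 t), E[exp(sigma*B_t)] = exp(sigma^2 t / 2); so E[X_t] = x_0 * exp((mu - sigma^2/2) t) * exp(sigma^2 t / 2) = x_0 * exp(mu t) = exp(-2*t/3)/5.
Var(X_t) = E[X_t^2] - (E[X_t])^2 = x_0^2 * exp(2 mu t) * (exp(sigma^2 t) - 1) = (exp(16*t/9) - 1)*exp(-4*t/3)/25.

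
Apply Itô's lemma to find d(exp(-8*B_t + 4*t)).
d(exp(-8*B_t + 4*t)) = (36*exp(-8*B_t + 4*t)) dt + (-8*exp(-8*B_t + 4*t)) dB_t

Itô's formula for f(t, x): d f(t, B_t) = (f_t + (1/2) f_xx) dt + f_x dB_t. Compute partials of f(t, x) = exp(4*t - 8*x):
  f_t(t,x)  = 4*exp(4*t - 8*x)
  f_x(t,x)  = -8*exp(4*t - 8*x)
  f_xx(t,x) = 64*exp(4*t - 8*x)
Assemble drift = f_t + (1/2) f_xx = 36*exp(4*t - 8*x) and diffusion = f_x = -8*exp(4*t - 8*x). Substituting x = B_t:
  d(exp(-8*B_t + 4*t)) = (36*exp(-8*B_t + 4*t)) dt + (-8*exp(-8*B_t + 4*t)) dB_t.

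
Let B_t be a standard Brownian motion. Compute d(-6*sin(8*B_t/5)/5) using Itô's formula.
d(-6*sin(8*B_t/5)/5) = (192*sin(8*B_t/5)/125) dt + (-48*cos(8*B_t/5)/25) dB_t

Itô's formula for f(B_t) gives d f(B_t) = f'(B_t) dB_t + (1/2) f''(B_t) dt. Compute derivatives of f(x) = -6*sin(8*x/5)/5:
  f'(x)  = -48*cos(8*x/5)/25
  f''(x) = 384*sin(8*x/5)/125
Substitute x = B_t and multiply the f'' term by 1/2:
  drift     = (1/2) * (384*sin(8*x/5)/125) evaluated at B_t = 192*sin(8*B_t/5)/125
  diffusion = (-48*cos(8*x/5)/25) evaluated at B_t = -48*cos(8*B_t/5)/25
Therefore d(-6*sin(8*B_t/5)/5) = (192*sin(8*B_t/5)/125) dt + (-48*cos(8*B_t/5)/25) dB_t.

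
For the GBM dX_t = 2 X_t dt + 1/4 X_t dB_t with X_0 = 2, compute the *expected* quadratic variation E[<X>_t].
E[<X>_t] = 4*exp(65*t/16)/65 - 4/65

<X>_t = int_0^t ((1/4) * X_s)^2 ds. Taking expectation inside the integral: E[<X>_t] = (1/4)^2 * int_0^t E[X_s^2] ds. For GBM, E[X_s^2] = x_0^2 * exp((2 mu + sigma^2) s). Integrating:
  E[<X>_t] = (1/4)^2 * 2^2 * (exp((2*2 + (1/4)^2) t) - 1) / (2*2 + (1/4)^2)
           = (1/4)^2 * 2^2 * (exp((65/16) t) - 1) / (65/16) = 4*exp(65*t/16)/65 - 4/65.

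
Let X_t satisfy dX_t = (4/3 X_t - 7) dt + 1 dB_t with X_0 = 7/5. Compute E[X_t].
E[X_t] = 21/4 - 77*exp(4*t/3)/20

Taking expectations and using E[dB_t] = 0, the mean m(t) = E[X_t] satisfies the ODE m'(t) = a m(t) + b with m(0) = x_0. With a = 4/3, b = -7, x_0 = 7/5, the solution is
  m(t) = x_0 * exp(a t) + (b/a) * (exp(a t) - 1)
       = (7/5) * exp((4/3) t) + ((-7)/(4/3)) * (exp((4/3) t) - 1)
       = 21/4 - 77*exp(4*t/3)/20.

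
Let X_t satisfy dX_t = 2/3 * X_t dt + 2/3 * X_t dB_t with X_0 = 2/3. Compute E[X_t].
E[X_t] = 2*exp(2*t/3)/3

For GBM dX = mu X dt + sigma X dB with X_0 = x_0, apply Itô to Y = log X: dY = (mu - sigma^2/2) dt + sigma dB, so Y_t = log(x_0) + (mu - sigma^2/2) t + sigma B_t and hence X_t = x_0 * exp((mu - sigma^2/2) t + sigma B_t).
With mu = 2/3, sigma = 2/3, x_0 = 2/3, this gives:
  X_t = 2/3 * exp((4/9) * t + (2/3) * B_t).
Since sigma*B_t ~ Normal(0, sigma^2 t), E[exp(sigma*B_t)] = exp(sigma^2 t / 2); so E[X_t] = x_0 * exp((mu - sigma^2/2) t) * exp(sigma^2 t / 2) = x_0 * exp(mu t) = 2*exp(2*t/3)/3.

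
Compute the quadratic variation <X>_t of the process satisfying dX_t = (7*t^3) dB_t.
<X>_t = 7*t^7

For an Itô process dX_t = a(t) dt + b(t) dB_t, the quadratic variation is <X>_t = int_0^t b(s)^2 ds (the drift term does not contribute). Here b(s) = 7*s^3, so
  b(s)^2 = 49*s^6.
Integrating from 0 to t:
  <X>_t = int_0^t (49*s^6) ds = 7*t^7.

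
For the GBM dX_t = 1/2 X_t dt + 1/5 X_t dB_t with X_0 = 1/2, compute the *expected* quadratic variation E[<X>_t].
E[<X>_t] = exp(26*t/25)/104 - 1/104

<X>_t = int_0^t ((1/5) * X_s)^2 ds. Taking expectation inside the integral: E[<X>_t] = (1/5)^2 * int_0^t E[X_s^2] ds. For GBM, E[X_s^2] = x_0^2 * exp((2 mu + sigma^2) s). Integrating:
  E[<X>_t] = (1/5)^2 * (1/2)^2 * (exp((2*(1/2) + (1/5)^2) t) - 1) / (2*(1/2) + (1/5)^2)
           = (1/5)^2 * (1/2)^2 * (exp((26/25) t) - 1) / (26/25) = exp(26*t/25)/104 - 1/104.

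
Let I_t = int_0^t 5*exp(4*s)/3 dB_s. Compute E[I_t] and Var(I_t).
E[I_t] = 0; Var(I_t) = 25*exp(8*t)/72 - 25/72

The Itô integral of a deterministic integrand f(s) has mean 0 because each increment f(s) * (B_{s+ds} - B_s) has mean 0. By the Itô isometry:
  Var( int_0^t f(s) dB_s ) = E[ (int_0^t f(s) dB_s)^2 ] = int_0^t f(s)^2 ds.
Here f(s) = 5*exp(4*s)/3, so f(s)^2 = 25*exp(8*s)/9. Integrate:
  int_0^t (25*exp(8*s)/9) ds = 25*exp(8*t)/72 - 25/72.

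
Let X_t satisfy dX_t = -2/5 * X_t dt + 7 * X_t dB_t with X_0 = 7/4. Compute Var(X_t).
Var(X_t) = (49*exp(49*t) - 49)*exp(-4*t/5)/16

For GBM dX = mu X dt + sigma X dB with X_0 = x_0, apply Itô to Y = log X: dY = (mu - sigma^2/2) dt + sigma dB, so Y_t = log(x_0) + (mu - sigma^2/2) t + sigma B_t and hence X_t = x_0 * exp((mu - sigma^2/2) t + sigma B_t).
With mu = -2/5, sigma = 7, x_0 = 7/4, this gives:
  X_t = 7/4 * exp((-249/10) * t + (7) * B_t).
Since sigma*B_t ~ Normal(0, sigma^2 t), E[exp(sigma*B_t)] = exp(sigma^2 t / 2); so E[X_t] = x_0 * exp((mu - sigma^2/2) t) * exp(sigma^2 t / 2) = x_0 * exp(mu t) = 7*exp(-2*t/5)/4.
Var(X_t) = E[X_t^2] - (E[X_t])^2 = x_0^2 * exp(2 mu t) * (exp(sigma^2 t) - 1) = (49*exp(49*t) - 49)*exp(-4*t/5)/16.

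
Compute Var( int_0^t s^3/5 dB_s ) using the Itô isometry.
Var = t^7/175

The Itô integral of a deterministic integrand f(s) has mean 0 because each increment f(s) * (B_{s+ds} - B_s) has mean 0. By the Itô isometry:
  Var( int_0^t f(s) dB_s ) = E[ (int_0^t f(s) dB_s)^2 ] = int_0^t f(s)^2 ds.
Here f(s) = s^3/5, so f(s)^2 = s^6/25. Integrate:
  int_0^t (s^6/25) ds = t^7/175.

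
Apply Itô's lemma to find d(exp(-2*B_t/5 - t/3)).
d(exp(-2*B_t/5 - t/3)) = (-19*exp(-2*B_t/5 - t/3)/75) dt + (-2*exp(-2*B_t/5 - t/3)/5) dB_t

Itô's formula for f(t, x): d f(t, B_t) = (f_t + (1/2) f_xx) dt + f_x dB_t. Compute partials of f(t, x) = exp(-t/3 - 2*x/5):
  f_t(t,x)  = -exp(-t/3 - 2*x/5)/3
  f_x(t,x)  = -2*exp(-t/3 - 2*x/5)/5
  f_xx(t,x) = 4*exp(-t/3 - 2*x/5)/25
Assemble drift = f_t + (1/2) f_xx = -19*exp(-t/3 - 2*x/5)/75 and diffusion = f_x = -2*exp(-t/3 - 2*x/5)/5. Substituting x = B_t:
  d(exp(-2*B_t/5 - t/3)) = (-19*exp(-2*B_t/5 - t/3)/75) dt + (-2*exp(-2*B_t/5 - t/3)/5) dB_t.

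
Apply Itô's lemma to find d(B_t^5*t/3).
d(B_t^5*t/3) = (B_t^3*(B_t^2 + 10*t)/3) dt + (5*B_t^4*t/3) dB_t

Itô's formula for f(t, x): d f(t, B_t) = (f_t + (1/2) f_xx) dt + f_x dB_t. Compute partials of f(t, x) = t*x^5/3:
  f_t(t,x)  = x^5/3
  f_x(t,x)  = 5*t*x^4/3
  f_xx(t,x) = 20*t*x^3/3
Assemble drift = f_t + (1/2) f_xx = x^3*(10*t + x^2)/3 and diffusion = f_x = 5*t*x^4/3. Substituting x = B_t:
  d(B_t^5*t/3) = (B_t^3*(B_t^2 + 10*t)/3) dt + (5*B_t^4*t/3) dB_t.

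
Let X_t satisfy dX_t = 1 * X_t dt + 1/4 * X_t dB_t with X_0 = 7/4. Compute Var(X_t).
Var(X_t) = 49*(exp(t/16) - 1)*exp(2*t)/16

For GBM dX = mu X dt + sigma X dB with X_0 = x_0, apply Itô to Y = log X: dY = (mu - sigma^2/2) dt + sigma dB, so Y_t = log(x_0) + (mu - sigma^2/2) t + sigma B_t and hence X_t = x_0 * exp((mu - sigma^2/2) t + sigma B_t).
With mu = 1, sigma = 1/4, x_0 = 7/4, this gives:
  X_t = 7/4 * exp((31/32) * t + (1/4) * B_t).
Since sigma*B_t ~ Normal(0, sigma^2 t), E[exp(sigma*B_t)] = exp(sigma^2 t / 2); so E[X_t] = x_0 * exp((mu - sigma^2/2) t) * exp(sigma^2 t / 2) = x_0 * exp(mu t) = 7*exp(t)/4.
Var(X_t) = E[X_t^2] - (E[X_t])^2 = x_0^2 * exp(2 mu t) * (exp(sigma^2 t) - 1) = 49*(exp(t/16) - 1)*exp(2*t)/16.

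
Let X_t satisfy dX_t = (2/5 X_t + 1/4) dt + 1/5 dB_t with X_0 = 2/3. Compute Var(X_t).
Var(X_t) = exp(4*t/5)/20 - 1/20

The variance V(t) = Var(X_t) satisfies V'(t) = 2 a V(t) + c^2 with V(0) = 0 (drift coefficient is linear in X, diffusion is constant). With a = 2/5, c = 1/5, the solution is
  V(t) = (c^2 / (2 a)) * (exp(2 a t) - 1)
       = ((1/5)^2 / (2*(2/5))) * (exp((4/5) t) - 1)
       = exp(4*t/5)/20 - 1/20.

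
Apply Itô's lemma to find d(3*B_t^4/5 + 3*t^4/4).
d(3*B_t^4/5 + 3*t^4/4) = (18*B_t^2/5 + 3*t^3) dt + (12*B_t^3/5) dB_t

Itô's formula for f(t, x): d f(t, B_t) = (f_t + (1/2) f_xx) dt + f_x dB_t. Compute partials of f(t, x) = 3*t^4/4 + 3*x^4/5:
  f_t(t,x)  = 3*t^3
  f_x(t,x)  = 12*x^3/5
  f_xx(t,x) = 36*x^2/5
Assemble drift = f_t + (1/2) f_xx = 3*t^3 + 18*x^2/5 and diffusion = f_x = 12*x^3/5. Substituting x = B_t:
  d(3*B_t^4/5 + 3*t^4/4) = (18*B_t^2/5 + 3*t^3) dt + (12*B_t^3/5) dB_t.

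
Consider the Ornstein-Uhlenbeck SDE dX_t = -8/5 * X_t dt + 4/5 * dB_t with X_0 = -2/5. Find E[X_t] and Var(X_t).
E[X_t] = -2*exp(-8*t/5)/5; Var(X_t) = 1/5 - exp(-16*t/5)/5

The OU SDE dX = -theta X dt + sigma dB admits the integrating factor exp(theta t): d(exp(theta t) X_t) = sigma exp(theta t) dB_t. Integrating from 0 to t:
  X_t = x_0 * exp(-theta t) + sigma * int_0^t exp(-theta (t-s)) dB_s.
The Itô integral has mean 0 and (by the Itô isometry) variance sigma^2 * int_0^t exp(-2 theta (t - s)) ds = sigma^2 * (1 - exp(-2 theta t)) / (2 theta).
With theta = 8/5, sigma = 4/5, x_0 = -2/5:
  E[X_t] = -2/5 * exp(-8/5 t) = -2*exp(-8*t/5)/5
  Var(X_t) = (4/5)^2 * (1 - exp(-2*8/5 t)) / (2 * 8/5) = 1/5 - exp(-16*t/5)/5.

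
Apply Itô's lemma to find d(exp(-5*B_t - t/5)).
d(exp(-5*B_t - t/5)) = (123*exp(-5*B_t - t/5)/10) dt + (-5*exp(-5*B_t - t/5)) dB_t

Itô's formula for f(t, x): d f(t, B_t) = (f_t + (1/2) f_xx) dt + f_x dB_t. Compute partials of f(t, x) = exp(-t/5 - 5*x):
  f_t(t,x)  = -exp(-t/5 - 5*x)/5
  f_x(t,x)  = -5*exp(-t/5 - 5*x)
  f_xx(t,x) = 25*exp(-t/5 - 5*x)
Assemble drift = f_t + (1/2) f_xx = 123*exp(-t/5 - 5*x)/10 and diffusion = f_x = -5*exp(-t/5 - 5*x). Substituting x = B_t:
  d(exp(-5*B_t - t/5)) = (123*exp(-5*B_t - t/5)/10) dt + (-5*exp(-5*B_t - t/5)) dB_t.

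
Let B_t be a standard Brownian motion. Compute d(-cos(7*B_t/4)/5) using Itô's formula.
d(-cos(7*B_t/4)/5) = (49*cos(7*B_t/4)/160) dt + (7*sin(7*B_t/4)/20) dB_t

Itô's formula for f(B_t) gives d f(B_t) = f'(B_t) dB_t + (1/2) f''(B_t) dt. Compute derivatives of f(x) = -cos(7*x/4)/5:
  f'(x)  = 7*sin(7*x/4)/20
  f''(x) = 49*cos(7*x/4)/80
Substitute x = B_t and multiply the f'' term by 1/2:
  drift     = (1/2) * (49*cos(7*x/4)/80) evaluated at B_t = 49*cos(7*B_t/4)/160
  diffusion = (7*sin(7*x/4)/20) evaluated at B_t = 7*sin(7*B_t/4)/20
Therefore d(-cos(7*B_t/4)/5) = (49*cos(7*B_t/4)/160) dt + (7*sin(7*B_t/4)/20) dB_t.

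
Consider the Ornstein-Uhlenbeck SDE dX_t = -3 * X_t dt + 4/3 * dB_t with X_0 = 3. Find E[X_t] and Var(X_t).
E[X_t] = 3*exp(-3*t); Var(X_t) = 8/27 - 8*exp(-6*t)/27

The OU SDE dX = -theta X dt + sigma dB admits the integrating factor exp(theta t): d(exp(theta t) X_t) = sigma exp(theta t) dB_t. Integrating from 0 to t:
  X_t = x_0 * exp(-theta t) + sigma * int_0^t exp(-theta (t-s)) dB_s.
The Itô integral has mean 0 and (by the Itô isometry) variance sigma^2 * int_0^t exp(-2 theta (t - s)) ds = sigma^2 * (1 - exp(-2 theta t)) / (2 theta).
With theta = 3, sigma = 4/3, x_0 = 3:
  E[X_t] = 3 * exp(-3 t) = 3*exp(-3*t)
  Var(X_t) = (4/3)^2 * (1 - exp(-2*3 t)) / (2 * 3) = 8/27 - 8*exp(-6*t)/27.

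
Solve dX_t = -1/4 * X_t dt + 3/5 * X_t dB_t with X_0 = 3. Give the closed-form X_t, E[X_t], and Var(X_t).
X_t = 3 * exp((-43/100) t + (3/5) B_t); E[X_t] = 3*exp(-t/4); Var(X_t) = (9*exp(9*t/25) - 9)*exp(-t/2)

For GBM dX = mu X dt + sigma X dB with X_0 = x_0, apply Itô to Y = log X: dY = (mu - sigma^2/2) dt + sigma dB, so Y_t = log(x_0) + (mu - sigma^2/2) t + sigma B_t and hence X_t = x_0 * exp((mu - sigma^2/2) t + sigma B_t).
With mu = -1/4, sigma = 3/5, x_0 = 3, this gives:
  X_t = 3 * exp((-43/100) * t + (3/5) * B_t).
Since sigma*B_t ~ Normal(0, sigma^2 t), E[exp(sigma*B_t)] = exp(sigma^2 t / 2); so E[X_t] = x_0 * exp((mu - sigma^2/2) t) * exp(sigma^2 t / 2) = x_0 * exp(mu t) = 3*exp(-t/4).
Var(X_t) = E[X_t^2] - (E[X_t])^2 = x_0^2 * exp(2 mu t) * (exp(sigma^2 t) - 1) = (9*exp(9*t/25) - 9)*exp(-t/2).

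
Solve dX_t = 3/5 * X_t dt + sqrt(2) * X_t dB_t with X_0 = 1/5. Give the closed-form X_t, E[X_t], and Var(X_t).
X_t = 1/5 * exp((-2/5) t + (sqrt(2)) B_t); E[X_t] = exp(3*t/5)/5; Var(X_t) = (exp(2*t) - 1)*exp(6*t/5)/25

For GBM dX = mu X dt + sigma X dB with X_0 = x_0, apply Itô to Y = log X: dY = (mu - sigma^2/2) dt + sigma dB, so Y_t = log(x_0) + (mu - sigma^2/2) t + sigma B_t and hence X_t = x_0 * exp((mu - sigma^2/2) t + sigma B_t).
With mu = 3/5, sigma = sqrt(2), x_0 = 1/5, this gives:
  X_t = 1/5 * exp((-2/5) * t + (sqrt(2)) * B_t).
Since sigma*B_t ~ Normal(0, sigma^2 t), E[exp(sigma*B_t)] = exp(sigma^2 t / 2); so E[X_t] = x_0 * exp((mu - sigma^2/2) t) * exp(sigma^2 t / 2) = x_0 * exp(mu t) = exp(3*t/5)/5.
Var(X_t) = E[X_t^2] - (E[X_t])^2 = x_0^2 * exp(2 mu t) * (exp(sigma^2 t) - 1) = (exp(2*t) - 1)*exp(6*t/5)/25.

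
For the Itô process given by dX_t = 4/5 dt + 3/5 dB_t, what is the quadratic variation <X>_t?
<X>_t = 9*t/25

For an Itô process dX_t = a(t) dt + b(t) dB_t, the quadratic variation is <X>_t = int_0^t b(s)^2 ds (the drift term does not contribute). Here b(s) = 3/5, so
  b(s)^2 = 9/25.
Integrating from 0 to t:
  <X>_t = int_0^t (9/25) ds = 9*t/25.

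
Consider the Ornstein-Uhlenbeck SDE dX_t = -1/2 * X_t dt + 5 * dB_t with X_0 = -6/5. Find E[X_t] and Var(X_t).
E[X_t] = -6*exp(-t/2)/5; Var(X_t) = 25 - 25*exp(-t)

The OU SDE dX = -theta X dt + sigma dB admits the integrating factor exp(theta t): d(exp(theta t) X_t) = sigma exp(theta t) dB_t. Integrating from 0 to t:
  X_t = x_0 * exp(-theta t) + sigma * int_0^t exp(-theta (t-s)) dB_s.
The Itô integral has mean 0 and (by the Itô isometry) variance sigma^2 * int_0^t exp(-2 theta (t - s)) ds = sigma^2 * (1 - exp(-2 theta t)) / (2 theta).
With theta = 1/2, sigma = 5, x_0 = -6/5:
  E[X_t] = -6/5 * exp(-1/2 t) = -6*exp(-t/2)/5
  Var(X_t) = (5)^2 * (1 - exp(-2*1/2 t)) / (2 * 1/2) = 25 - 25*exp(-t).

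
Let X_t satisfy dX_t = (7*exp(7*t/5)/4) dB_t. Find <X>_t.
<X>_t = 35*exp(14*t/5)/32 - 35/32

For an Itô process dX_t = a(t) dt + b(t) dB_t, the quadratic variation is <X>_t = int_0^t b(s)^2 ds (the drift term does not contribute). Here b(s) = 7*exp(7*s/5)/4, so
  b(s)^2 = 49*exp(14*s/5)/16.
Integrating from 0 to t:
  <X>_t = int_0^t (49*exp(14*s/5)/16) ds = 35*exp(14*t/5)/32 - 35/32.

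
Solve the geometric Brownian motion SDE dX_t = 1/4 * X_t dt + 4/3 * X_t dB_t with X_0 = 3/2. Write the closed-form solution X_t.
X_t = 3/2 * exp((-23/36) * t + (4/3) * B_t)

For GBM dX = mu X dt + sigma X dB with X_0 = x_0, apply Itô to Y = log X: dY = (mu - sigma^2/2) dt + sigma dB, so Y_t = log(x_0) + (mu - sigma^2/2) t + sigma B_t and hence X_t = x_0 * exp((mu - sigma^2/2) t + sigma B_t).
With mu = 1/4, sigma = 4/3, x_0 = 3/2, this gives:
  X_t = 3/2 * exp((-23/36) * t + (4/3) * B_t).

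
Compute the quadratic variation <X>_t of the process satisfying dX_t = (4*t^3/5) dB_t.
<X>_t = 16*t^7/175

For an Itô process dX_t = a(t) dt + b(t) dB_t, the quadratic variation is <X>_t = int_0^t b(s)^2 ds (the drift term does not contribute). Here b(s) = 4*s^3/5, so
  b(s)^2 = 16*s^6/25.
Integrating from 0 to t:
  <X>_t = int_0^t (16*s^6/25) ds = 16*t^7/175.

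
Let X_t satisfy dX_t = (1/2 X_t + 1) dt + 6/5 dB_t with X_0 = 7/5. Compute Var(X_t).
Var(X_t) = 36*exp(t)/25 - 36/25

The variance V(t) = Var(X_t) satisfies V'(t) = 2 a V(t) + c^2 with V(0) = 0 (drift coefficient is linear in X, diffusion is constant). With a = 1/2, c = 6/5, the solution is
  V(t) = (c^2 / (2 a)) * (exp(2 a t) - 1)
       = ((6/5)^2 / (2*(1/2))) * (exp(1 t) - 1)
       = 36*exp(t)/25 - 36/25.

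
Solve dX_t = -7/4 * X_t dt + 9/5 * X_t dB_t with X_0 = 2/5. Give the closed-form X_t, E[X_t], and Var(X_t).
X_t = 2/5 * exp((-337/100) t + (9/5) B_t); E[X_t] = 2*exp(-7*t/4)/5; Var(X_t) = (4*exp(81*t/25) - 4)*exp(-7*t/2)/25

For GBM dX = mu X dt + sigma X dB with X_0 = x_0, apply Itô to Y = log X: dY = (mu - sigma^2/2) dt + sigma dB, so Y_t = log(x_0) + (mu - sigma^2/2) t + sigma B_t and hence X_t = x_0 * exp((mu - sigma^2/2) t + sigma B_t).
With mu = -7/4, sigma = 9/5, x_0 = 2/5, this gives:
  X_t = 2/5 * exp((-337/100) * t + (9/5) * B_t).
Since sigma*B_t ~ Normal(0, sigma^2 t), E[exp(sigma*B_t)] = exp(sigma^2 t / 2); so E[X_t] = x_0 * exp((mu - sigma^2/2) t) * exp(sigma^2 t / 2) = x_0 * exp(mu t) = 2*exp(-7*t/4)/5.
Var(X_t) = E[X_t^2] - (E[X_t])^2 = x_0^2 * exp(2 mu t) * (exp(sigma^2 t) - 1) = (4*exp(81*t/25) - 4)*exp(-7*t/2)/25.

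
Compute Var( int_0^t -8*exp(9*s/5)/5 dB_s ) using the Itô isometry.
Var = 32*exp(18*t/5)/45 - 32/45

The Itô integral of a deterministic integrand f(s) has mean 0 because each increment f(s) * (B_{s+ds} - B_s) has mean 0. By the Itô isometry:
  Var( int_0^t f(s) dB_s ) = E[ (int_0^t f(s) dB_s)^2 ] = int_0^t f(s)^2 ds.
Here f(s) = -8*exp(9*s/5)/5, so f(s)^2 = 64*exp(18*s/5)/25. Integrate:
  int_0^t (64*exp(18*s/5)/25) ds = 32*exp(18*t/5)/45 - 32/45.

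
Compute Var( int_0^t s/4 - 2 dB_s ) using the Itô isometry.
Var = t*(t^2 - 24*t + 192)/48

The Itô integral of a deterministic integrand f(s) has mean 0 because each increment f(s) * (B_{s+ds} - B_s) has mean 0. By the Itô isometry:
  Var( int_0^t f(s) dB_s ) = E[ (int_0^t f(s) dB_s)^2 ] = int_0^t f(s)^2 ds.
Here f(s) = s/4 - 2, so f(s)^2 = (s - 8)^2/16. Integrate:
  int_0^t ((s - 8)^2/16) ds = t*(t^2 - 24*t + 192)/48.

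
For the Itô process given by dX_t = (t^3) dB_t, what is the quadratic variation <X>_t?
<X>_t = t^7/7

For an Itô process dX_t = a(t) dt + b(t) dB_t, the quadratic variation is <X>_t = int_0^t b(s)^2 ds (the drift term does not contribute). Here b(s) = s^3, so
  b(s)^2 = s^6.
Integrating from 0 to t:
  <X>_t = int_0^t (s^6) ds = t^7/7.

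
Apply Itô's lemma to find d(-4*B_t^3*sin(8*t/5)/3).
d(-4*B_t^3*sin(8*t/5)/3) = (-4*B_t*(8*B_t^2*cos(8*t/5)/15 + sin(8*t/5))) dt + (-4*B_t^2*sin(8*t/5)) dB_t

Itô's formula for f(t, x): d f(t, B_t) = (f_t + (1/2) f_xx) dt + f_x dB_t. Compute partials of f(t, x) = -4*x^3*sin(8*t/5)/3:
  f_t(t,x)  = -32*x^3*cos(8*t/5)/15
  f_x(t,x)  = -4*x^2*sin(8*t/5)
  f_xx(t,x) = -8*x*sin(8*t/5)
Assemble drift = f_t + (1/2) f_xx = -4*x*(8*x^2*cos(8*t/5)/15 + sin(8*t/5)) and diffusion = f_x = -4*x^2*sin(8*t/5). Substituting x = B_t:
  d(-4*B_t^3*sin(8*t/5)/3) = (-4*B_t*(8*B_t^2*cos(8*t/5)/15 + sin(8*t/5))) dt + (-4*B_t^2*sin(8*t/5)) dB_t.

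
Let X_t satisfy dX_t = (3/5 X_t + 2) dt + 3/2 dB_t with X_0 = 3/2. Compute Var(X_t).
Var(X_t) = 15*exp(6*t/5)/8 - 15/8

The variance V(t) = Var(X_t) satisfies V'(t) = 2 a V(t) + c^2 with V(0) = 0 (drift coefficient is linear in X, diffusion is constant). With a = 3/5, c = 3/2, the solution is
  V(t) = (c^2 / (2 a)) * (exp(2 a t) - 1)
       = ((3/2)^2 / (2*(3/5))) * (exp((6/5) t) - 1)
       = 15*exp(6*t/5)/8 - 15/8.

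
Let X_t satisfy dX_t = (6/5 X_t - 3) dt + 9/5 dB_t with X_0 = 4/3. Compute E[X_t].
E[X_t] = 5/2 - 7*exp(6*t/5)/6

Taking expectations and using E[dB_t] = 0, the mean m(t) = E[X_t] satisfies the ODE m'(t) = a m(t) + b with m(0) = x_0. With a = 6/5, b = -3, x_0 = 4/3, the solution is
  m(t) = x_0 * exp(a t) + (b/a) * (exp(a t) - 1)
       = (4/3) * exp((6/5) t) + ((-3)/(6/5)) * (exp((6/5) t) - 1)
       = 5/2 - 7*exp(6*t/5)/6.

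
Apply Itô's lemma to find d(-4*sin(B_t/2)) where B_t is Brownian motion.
d(-4*sin(B_t/2)) = (sin(B_t/2)/2) dt + (-2*cos(B_t/2)) dB_t

Itô's formula for f(B_t) gives d f(B_t) = f'(B_t) dB_t + (1/2) f''(B_t) dt. Compute derivatives of f(x) = -4*sin(x/2):
  f'(x)  = -2*cos(x/2)
  f''(x) = sin(x/2)
Substitute x = B_t and multiply the f'' term by 1/2:
  drift     = (1/2) * (sin(x/2)) evaluated at B_t = sin(B_t/2)/2
  diffusion = (-2*cos(x/2)) evaluated at B_t = -2*cos(B_t/2)
Therefore d(-4*sin(B_t/2)) = (sin(B_t/2)/2) dt + (-2*cos(B_t/2)) dB_t.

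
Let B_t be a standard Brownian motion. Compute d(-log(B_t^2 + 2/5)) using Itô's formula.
d(-log(B_t^2 + 2/5)) = (5*(5*B_t^2 - 2)/(5*B_t^2 + 2)^2) dt + (-10*B_t/(5*B_t^2 + 2)) dB_t

Itô's formula for f(B_t) gives d f(B_t) = f'(B_t) dB_t + (1/2) f''(B_t) dt. Compute derivatives of f(x) = -log(x^2 + 2/5):
  f'(x)  = -10*x/(5*x^2 + 2)
  f''(x) = 10*(5*x^2 - 2)/(5*x^2 + 2)^2
Substitute x = B_t and multiply the f'' term by 1/2:
  drift     = (1/2) * (10*(5*x^2 - 2)/(5*x^2 + 2)^2) evaluated at B_t = 5*(5*B_t^2 - 2)/(5*B_t^2 + 2)^2
  diffusion = (-10*x/(5*x^2 + 2)) evaluated at B_t = -10*B_t/(5*B_t^2 + 2)
Therefore d(-log(B_t^2 + 2/5)) = (5*(5*B_t^2 - 2)/(5*B_t^2 + 2)^2) dt + (-10*B_t/(5*B_t^2 + 2)) dB_t.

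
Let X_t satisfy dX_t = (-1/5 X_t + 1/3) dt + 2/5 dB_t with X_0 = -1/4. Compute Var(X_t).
Var(X_t) = 2/5 - 2*exp(-2*t/5)/5

The variance V(t) = Var(X_t) satisfies V'(t) = 2 a V(t) + c^2 with V(0) = 0 (drift coefficient is linear in X, diffusion is constant). With a = -1/5, c = 2/5, the solution is
  V(t) = (c^2 / (2 a)) * (exp(2 a t) - 1)
       = ((2/5)^2 / (2*(-1/5))) * (exp((-2/5) t) - 1)
       = 2/5 - 2*exp(-2*t/5)/5.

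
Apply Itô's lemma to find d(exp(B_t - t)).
d(exp(B_t - t)) = (-exp(B_t - t)/2) dt + (exp(B_t - t)) dB_t

Itô's formula for f(t, x): d f(t, B_t) = (f_t + (1/2) f_xx) dt + f_x dB_t. Compute partials of f(t, x) = exp(-t + x):
  f_t(t,x)  = -exp(-t + x)
  f_x(t,x)  = exp(-t + x)
  f_xx(t,x) = exp(-t + x)
Assemble drift = f_t + (1/2) f_xx = -exp(-t + x)/2 and diffusion = f_x = exp(-t + x). Substituting x = B_t:
  d(exp(B_t - t)) = (-exp(B_t - t)/2) dt + (exp(B_t - t)) dB_t.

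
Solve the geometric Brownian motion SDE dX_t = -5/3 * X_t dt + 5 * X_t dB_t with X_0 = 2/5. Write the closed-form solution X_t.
X_t = 2/5 * exp((-85/6) * t + (5) * B_t)

For GBM dX = mu X dt + sigma X dB with X_0 = x_0, apply Itô to Y = log X: dY = (mu - sigma^2/2) dt + sigma dB, so Y_t = log(x_0) + (mu - sigma^2/2) t + sigma B_t and hence X_t = x_0 * exp((mu - sigma^2/2) t + sigma B_t).
With mu = -5/3, sigma = 5, x_0 = 2/5, this gives:
  X_t = 2/5 * exp((-85/6) * t + (5) * B_t).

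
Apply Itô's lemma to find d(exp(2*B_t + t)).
d(exp(2*B_t + t)) = (3*exp(2*B_t + t)) dt + (2*exp(2*B_t + t)) dB_t

Itô's formula for f(t, x): d f(t, B_t) = (f_t + (1/2) f_xx) dt + f_x dB_t. Compute partials of f(t, x) = exp(t + 2*x):
  f_t(t,x)  = exp(t + 2*x)
  f_x(t,x)  = 2*exp(t + 2*x)
  f_xx(t,x) = 4*exp(t + 2*x)
Assemble drift = f_t + (1/2) f_xx = 3*exp(t + 2*x) and diffusion = f_x = 2*exp(t + 2*x). Substituting x = B_t:
  d(exp(2*B_t + t)) = (3*exp(2*B_t + t)) dt + (2*exp(2*B_t + t)) dB_t.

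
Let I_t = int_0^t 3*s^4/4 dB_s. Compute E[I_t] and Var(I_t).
E[I_t] = 0; Var(I_t) = t^9/16

The Itô integral of a deterministic integrand f(s) has mean 0 because each increment f(s) * (B_{s+ds} - B_s) has mean 0. By the Itô isometry:
  Var( int_0^t f(s) dB_s ) = E[ (int_0^t f(s) dB_s)^2 ] = int_0^t f(s)^2 ds.
Here f(s) = 3*s^4/4, so f(s)^2 = 9*s^8/16. Integrate:
  int_0^t (9*s^8/16) ds = t^9/16.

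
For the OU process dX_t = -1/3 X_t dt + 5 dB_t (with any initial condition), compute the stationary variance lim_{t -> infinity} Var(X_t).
lim Var(X_t) = 75/2

The OU SDE dX = -theta X dt + sigma dB admits the integrating factor exp(theta t): d(exp(theta t) X_t) = sigma exp(theta t) dB_t. Integrating from 0 to t gives X_t = x_0 * exp(-theta t) + sigma * int_0^t exp(-theta (t-s)) dB_s for any initial x_0. The Itô integral has variance (by the Itô isometry) sigma^2 * int_0^t exp(-2 theta (t - s)) ds = sigma^2 * (1 - exp(-2 theta t)) / (2 theta), independent of x_0.
With theta = 1/3, sigma = 5:
  Var(X_t) = (5)^2 * (1 - exp(-2*1/3 t)) / (2 * 1/3) = 75/2 - 75*exp(-2*t/3)/2.
As t -> infinity, exp(-2*1/3 t) -> 0, so the stationary variance is sigma^2 / (2 theta) = 75/2.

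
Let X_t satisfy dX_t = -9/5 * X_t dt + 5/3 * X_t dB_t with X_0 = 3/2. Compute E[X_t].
E[X_t] = 3*exp(-9*t/5)/2

For GBM dX = mu X dt + sigma X dB with X_0 = x_0, apply Itô to Y = log X: dY = (mu - sigma^2/2) dt + sigma dB, so Y_t = log(x_0) + (mu - sigma^2/2) t + sigma B_t and hence X_t = x_0 * exp((mu - sigma^2/2) t + sigma B_t).
With mu = -9/5, sigma = 5/3, x_0 = 3/2, this gives:
  X_t = 3/2 * exp((-287/90) * t + (5/3) * B_t).
Since sigma*B_t ~ Normal(0, sigma^2 t), E[exp(sigma*B_t)] = exp(sigma^2 t / 2); so E[X_t] = x_0 * exp((mu - sigma^2/2) t) * exp(sigma^2 t / 2) = x_0 * exp(mu t) = 3*exp(-9*t/5)/2.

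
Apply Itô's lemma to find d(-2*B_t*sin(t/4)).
d(-2*B_t*sin(t/4)) = (-B_t*cos(t/4)/2) dt + (-2*sin(t/4)) dB_t

Itô's formula for f(t, x): d f(t, B_t) = (f_t + (1/2) f_xx) dt + f_x dB_t. Compute partials of f(t, x) = -2*x*sin(t/4):
  f_t(t,x)  = -x*cos(t/4)/2
  f_x(t,x)  = -2*sin(t/4)
  f_xx(t,x) = 0
Assemble drift = f_t + (1/2) f_xx = -x*cos(t/4)/2 and diffusion = f_x = -2*sin(t/4). Substituting x = B_t:
  d(-2*B_t*sin(t/4)) = (-B_t*cos(t/4)/2) dt + (-2*sin(t/4)) dB_t.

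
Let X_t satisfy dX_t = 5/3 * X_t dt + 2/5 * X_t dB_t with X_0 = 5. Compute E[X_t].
E[X_t] = 5*exp(5*t/3)

For GBM dX = mu X dt + sigma X dB with X_0 = x_0, apply Itô to Y = log X: dY = (mu - sigma^2/2) dt + sigma dB, so Y_t = log(x_0) + (mu - sigma^2/2) t + sigma B_t and hence X_t = x_0 * exp((mu - sigma^2/2) t + sigma B_t).
With mu = 5/3, sigma = 2/5, x_0 = 5, this gives:
  X_t = 5 * exp((119/75) * t + (2/5) * B_t).
Since sigma*B_t ~ Normal(0, sigma^2 t), E[exp(sigma*B_t)] = exp(sigma^2 t / 2); so E[X_t] = x_0 * exp((mu - sigma^2/2) t) * exp(sigma^2 t / 2) = x_0 * exp(mu t) = 5*exp(5*t/3).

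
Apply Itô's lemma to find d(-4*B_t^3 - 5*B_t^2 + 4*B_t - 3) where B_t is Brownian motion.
d(-4*B_t^3 - 5*B_t^2 + 4*B_t - 3) = (-12*B_t - 5) dt + (-12*B_t^2 - 10*B_t + 4) dB_t

Itô's formula for f(B_t) gives d f(B_t) = f'(B_t) dB_t + (1/2) f''(B_t) dt. Compute derivatives of f(x) = -4*x^3 - 5*x^2 + 4*x - 3:
  f'(x)  = -12*x^2 - 10*x + 4
  f''(x) = -24*x - 10
Substitute x = B_t and multiply the f'' term by 1/2:
  drift     = (1/2) * (-24*x - 10) evaluated at B_t = -12*B_t - 5
  diffusion = (-12*x^2 - 10*x + 4) evaluated at B_t = -12*B_t^2 - 10*B_t + 4
Therefore d(-4*B_t^3 - 5*B_t^2 + 4*B_t - 3) = (-12*B_t - 5) dt + (-12*B_t^2 - 10*B_t + 4) dB_t.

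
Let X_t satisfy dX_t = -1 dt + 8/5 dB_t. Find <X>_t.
<X>_t = 64*t/25

For an Itô process dX_t = a(t) dt + b(t) dB_t, the quadratic variation is <X>_t = int_0^t b(s)^2 ds (the drift term does not contribute). Here b(s) = 8/5, so
  b(s)^2 = 64/25.
Integrating from 0 to t:
  <X>_t = int_0^t (64/25) ds = 64*t/25.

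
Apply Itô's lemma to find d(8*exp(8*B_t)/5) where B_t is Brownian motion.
d(8*exp(8*B_t)/5) = (256*exp(8*B_t)/5) dt + (64*exp(8*B_t)/5) dB_t

Itô's formula for f(B_t) gives d f(B_t) = f'(B_t) dB_t + (1/2) f''(B_t) dt. Compute derivatives of f(x) = 8*exp(8*x)/5:
  f'(x)  = 64*exp(8*x)/5
  f''(x) = 512*exp(8*x)/5
Substitute x = B_t and multiply the f'' term by 1/2:
  drift     = (1/2) * (512*exp(8*x)/5) evaluated at B_t = 256*exp(8*B_t)/5
  diffusion = (64*exp(8*x)/5) evaluated at B_t = 64*exp(8*B_t)/5
Therefore d(8*exp(8*B_t)/5) = (256*exp(8*B_t)/5) dt + (64*exp(8*B_t)/5) dB_t.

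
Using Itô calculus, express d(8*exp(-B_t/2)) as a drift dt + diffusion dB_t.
d(8*exp(-B_t/2)) = (exp(-B_t/2)) dt + (-4*exp(-B_t/2)) dB_t

Itô's formula for f(B_t) gives d f(B_t) = f'(B_t) dB_t + (1/2) f''(B_t) dt. Compute derivatives of f(x) = 8*exp(-x/2):
  f'(x)  = -4*exp(-x/2)
  f''(x) = 2*exp(-x/2)
Substitute x = B_t and multiply the f'' term by 1/2:
  drift     = (1/2) * (2*exp(-x/2)) evaluated at B_t = exp(-B_t/2)
  diffusion = (-4*exp(-x/2)) evaluated at B_t = -4*exp(-B_t/2)
Therefore d(8*exp(-B_t/2)) = (exp(-B_t/2)) dt + (-4*exp(-B_t/2)) dB_t.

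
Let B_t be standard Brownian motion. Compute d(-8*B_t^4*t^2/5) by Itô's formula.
d(-8*B_t^4*t^2/5) = (16*B_t^2*t*(-B_t^2 - 3*t)/5) dt + (-32*B_t^3*t^2/5) dB_t

Itô's formula for f(t, x): d f(t, B_t) = (f_t + (1/2) f_xx) dt + f_x dB_t. Compute partials of f(t, x) = -8*t^2*x^4/5:
  f_t(t,x)  = -16*t*x^4/5
  f_x(t,x)  = -32*t^2*x^3/5
  f_xx(t,x) = -96*t^2*x^2/5
Assemble drift = f_t + (1/2) f_xx = 16*t*x^2*(-3*t - x^2)/5 and diffusion = f_x = -32*t^2*x^3/5. Substituting x = B_t:
  d(-8*B_t^4*t^2/5) = (16*B_t^2*t*(-B_t^2 - 3*t)/5) dt + (-32*B_t^3*t^2/5) dB_t.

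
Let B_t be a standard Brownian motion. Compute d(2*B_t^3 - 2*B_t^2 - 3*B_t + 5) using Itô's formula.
d(2*B_t^3 - 2*B_t^2 - 3*B_t + 5) = (6*B_t - 2) dt + (6*B_t^2 - 4*B_t - 3) dB_t

Itô's formula for f(B_t) gives d f(B_t) = f'(B_t) dB_t + (1/2) f''(B_t) dt. Compute derivatives of f(x) = 2*x^3 - 2*x^2 - 3*x + 5:
  f'(x)  = 6*x^2 - 4*x - 3
  f''(x) = 12*x - 4
Substitute x = B_t and multiply the f'' term by 1/2:
  drift     = (1/2) * (12*x - 4) evaluated at B_t = 6*B_t - 2
  diffusion = (6*x^2 - 4*x - 3) evaluated at B_t = 6*B_t^2 - 4*B_t - 3
Therefore d(2*B_t^3 - 2*B_t^2 - 3*B_t + 5) = (6*B_t - 2) dt + (6*B_t^2 - 4*B_t - 3) dB_t.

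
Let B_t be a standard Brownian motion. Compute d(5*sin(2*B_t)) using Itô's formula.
d(5*sin(2*B_t)) = (-10*sin(2*B_t)) dt + (10*cos(2*B_t)) dB_t

Itô's formula for f(B_t) gives d f(B_t) = f'(B_t) dB_t + (1/2) f''(B_t) dt. Compute derivatives of f(x) = 5*sin(2*x):
  f'(x)  = 10*cos(2*x)
  f''(x) = -20*sin(2*x)
Substitute x = B_t and multiply the f'' term by 1/2:
  drift     = (1/2) * (-20*sin(2*x)) evaluated at B_t = -10*sin(2*B_t)
  diffusion = (10*cos(2*x)) evaluated at B_t = 10*cos(2*B_t)
Therefore d(5*sin(2*B_t)) = (-10*sin(2*B_t)) dt + (10*cos(2*B_t)) dB_t.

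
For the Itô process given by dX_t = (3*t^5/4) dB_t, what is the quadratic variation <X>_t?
<X>_t = 9*t^11/176

For an Itô process dX_t = a(t) dt + b(t) dB_t, the quadratic variation is <X>_t = int_0^t b(s)^2 ds (the drift term does not contribute). Here b(s) = 3*s^5/4, so
  b(s)^2 = 9*s^10/16.
Integrating from 0 to t:
  <X>_t = int_0^t (9*s^10/16) ds = 9*t^11/176.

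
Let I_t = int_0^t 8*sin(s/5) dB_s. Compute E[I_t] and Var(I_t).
E[I_t] = 0; Var(I_t) = 32*t - 80*sin(2*t/5)

The Itô integral of a deterministic integrand f(s) has mean 0 because each increment f(s) * (B_{s+ds} - B_s) has mean 0. By the Itô isometry:
  Var( int_0^t f(s) dB_s ) = E[ (int_0^t f(s) dB_s)^2 ] = int_0^t f(s)^2 ds.
Here f(s) = 8*sin(s/5), so f(s)^2 = 64*sin(s/5)^2. Integrate:
  int_0^t (64*sin(s/5)^2) ds = 32*t - 80*sin(2*t/5).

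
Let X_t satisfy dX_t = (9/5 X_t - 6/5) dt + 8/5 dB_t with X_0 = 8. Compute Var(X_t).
Var(X_t) = 32*exp(18*t/5)/45 - 32/45

The variance V(t) = Var(X_t) satisfies V'(t) = 2 a V(t) + c^2 with V(0) = 0 (drift coefficient is linear in X, diffusion is constant). With a = 9/5, c = 8/5, the solution is
  V(t) = (c^2 / (2 a)) * (exp(2 a t) - 1)
       = ((8/5)^2 / (2*(9/5))) * (exp((18/5) t) - 1)
       = 32*exp(18*t/5)/45 - 32/45.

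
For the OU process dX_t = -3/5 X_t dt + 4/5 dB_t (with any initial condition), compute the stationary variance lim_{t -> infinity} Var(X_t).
lim Var(X_t) = 8/15

The OU SDE dX = -theta X dt + sigma dB admits the integrating factor exp(theta t): d(exp(theta t) X_t) = sigma exp(theta t) dB_t. Integrating from 0 to t gives X_t = x_0 * exp(-theta t) + sigma * int_0^t exp(-theta (t-s)) dB_s for any initial x_0. The Itô integral has variance (by the Itô isometry) sigma^2 * int_0^t exp(-2 theta (t - s)) ds = sigma^2 * (1 - exp(-2 theta t)) / (2 theta), independent of x_0.
With theta = 3/5, sigma = 4/5:
  Var(X_t) = (4/5)^2 * (1 - exp(-2*3/5 t)) / (2 * 3/5) = 8/15 - 8*exp(-6*t/5)/15.
As t -> infinity, exp(-2*3/5 t) -> 0, so the stationary variance is sigma^2 / (2 theta) = 8/15.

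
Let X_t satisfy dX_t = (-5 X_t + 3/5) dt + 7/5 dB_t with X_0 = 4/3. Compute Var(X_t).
Var(X_t) = 49/250 - 49*exp(-10*t)/250

The variance V(t) = Var(X_t) satisfies V'(t) = 2 a V(t) + c^2 with V(0) = 0 (drift coefficient is linear in X, diffusion is constant). With a = -5, c = 7/5, the solution is
  V(t) = (c^2 / (2 a)) * (exp(2 a t) - 1)
       = ((7/5)^2 / (2*(-5))) * (exp((-10) t) - 1)
       = 49/250 - 49*exp(-10*t)/250.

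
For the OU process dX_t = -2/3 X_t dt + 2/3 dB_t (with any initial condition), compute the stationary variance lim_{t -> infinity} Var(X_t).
lim Var(X_t) = 1/3

The OU SDE dX = -theta X dt + sigma dB admits the integrating factor exp(theta t): d(exp(theta t) X_t) = sigma exp(theta t) dB_t. Integrating from 0 to t gives X_t = x_0 * exp(-theta t) + sigma * int_0^t exp(-theta (t-s)) dB_s for any initial x_0. The Itô integral has variance (by the Itô isometry) sigma^2 * int_0^t exp(-2 theta (t - s)) ds = sigma^2 * (1 - exp(-2 theta t)) / (2 theta), independent of x_0.
With theta = 2/3, sigma = 2/3:
  Var(X_t) = (2/3)^2 * (1 - exp(-2*2/3 t)) / (2 * 2/3) = 1/3 - exp(-4*t/3)/3.
As t -> infinity, exp(-2*2/3 t) -> 0, so the stationary variance is sigma^2 / (2 theta) = 1/3.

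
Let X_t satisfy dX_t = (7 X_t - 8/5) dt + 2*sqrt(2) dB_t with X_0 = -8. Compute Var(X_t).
Var(X_t) = 4*exp(14*t)/7 - 4/7

The variance V(t) = Var(X_t) satisfies V'(t) = 2 a V(t) + c^2 with V(0) = 0 (drift coefficient is linear in X, diffusion is constant). With a = 7, c = 2*sqrt(2), the solution is
  V(t) = (c^2 / (2 a)) * (exp(2 a t) - 1)
       = ((2*sqrt(2))^2 / (2*7)) * (exp(14 t) - 1)
       = 4*exp(14*t)/7 - 4/7.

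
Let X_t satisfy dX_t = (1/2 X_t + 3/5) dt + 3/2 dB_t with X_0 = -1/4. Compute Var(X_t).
Var(X_t) = 9*exp(t)/4 - 9/4

The variance V(t) = Var(X_t) satisfies V'(t) = 2 a V(t) + c^2 with V(0) = 0 (drift coefficient is linear in X, diffusion is constant). With a = 1/2, c = 3/2, the solution is
  V(t) = (c^2 / (2 a)) * (exp(2 a t) - 1)
       = ((3/2)^2 / (2*(1/2))) * (exp(1 t) - 1)
       = 9*exp(t)/4 - 9/4.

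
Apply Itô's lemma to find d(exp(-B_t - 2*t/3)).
d(exp(-B_t - 2*t/3)) = (-exp(-B_t - 2*t/3)/6) dt + (-exp(-B_t - 2*t/3)) dB_t

Itô's formula for f(t, x): d f(t, B_t) = (f_t + (1/2) f_xx) dt + f_x dB_t. Compute partials of f(t, x) = exp(-2*t/3 - x):
  f_t(t,x)  = -2*exp(-2*t/3 - x)/3
  f_x(t,x)  = -exp(-2*t/3 - x)
  f_xx(t,x) = exp(-2*t/3 - x)
Assemble drift = f_t + (1/2) f_xx = -exp(-2*t/3 - x)/6 and diffusion = f_x = -exp(-2*t/3 - x). Substituting x = B_t:
  d(exp(-B_t - 2*t/3)) = (-exp(-B_t - 2*t/3)/6) dt + (-exp(-B_t - 2*t/3)) dB_t.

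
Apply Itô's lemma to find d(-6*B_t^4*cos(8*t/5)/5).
d(-6*B_t^4*cos(8*t/5)/5) = (12*B_t^2*(4*B_t^2*sin(8*t/5) - 15*cos(8*t/5))/25) dt + (-24*B_t^3*cos(8*t/5)/5) dB_t

Itô's formula for f(t, x): d f(t, B_t) = (f_t + (1/2) f_xx) dt + f_x dB_t. Compute partials of f(t, x) = -6*x^4*cos(8*t/5)/5:
  f_t(t,x)  = 48*x^4*sin(8*t/5)/25
  f_x(t,x)  = -24*x^3*cos(8*t/5)/5
  f_xx(t,x) = -72*x^2*cos(8*t/5)/5
Assemble drift = f_t + (1/2) f_xx = 12*x^2*(4*x^2*sin(8*t/5) - 15*cos(8*t/5))/25 and diffusion = f_x = -24*x^3*cos(8*t/5)/5. Substituting x = B_t:
  d(-6*B_t^4*cos(8*t/5)/5) = (12*B_t^2*(4*B_t^2*sin(8*t/5) - 15*cos(8*t/5))/25) dt + (-24*B_t^3*cos(8*t/5)/5) dB_t.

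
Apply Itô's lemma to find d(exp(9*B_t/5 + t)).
d(exp(9*B_t/5 + t)) = (131*exp(9*B_t/5 + t)/50) dt + (9*exp(9*B_t/5 + t)/5) dB_t

Itô's formula for f(t, x): d f(t, B_t) = (f_t + (1/2) f_xx) dt + f_x dB_t. Compute partials of f(t, x) = exp(t + 9*x/5):
  f_t(t,x)  = exp(t + 9*x/5)
  f_x(t,x)  = 9*exp(t + 9*x/5)/5
  f_xx(t,x) = 81*exp(t + 9*x/5)/25
Assemble drift = f_t + (1/2) f_xx = 131*exp(t + 9*x/5)/50 and diffusion = f_x = 9*exp(t + 9*x/5)/5. Substituting x = B_t:
  d(exp(9*B_t/5 + t)) = (131*exp(9*B_t/5 + t)/50) dt + (9*exp(9*B_t/5 + t)/5) dB_t.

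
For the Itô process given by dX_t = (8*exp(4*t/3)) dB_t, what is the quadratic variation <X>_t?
<X>_t = 24*exp(8*t/3) - 24

For an Itô process dX_t = a(t) dt + b(t) dB_t, the quadratic variation is <X>_t = int_0^t b(s)^2 ds (the drift term does not contribute). Here b(s) = 8*exp(4*s/3), so
  b(s)^2 = 64*exp(8*s/3).
Integrating from 0 to t:
  <X>_t = int_0^t (64*exp(8*s/3)) ds = 24*exp(8*t/3) - 24.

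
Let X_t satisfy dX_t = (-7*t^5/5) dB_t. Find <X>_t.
<X>_t = 49*t^11/275

For an Itô process dX_t = a(t) dt + b(t) dB_t, the quadratic variation is <X>_t = int_0^t b(s)^2 ds (the drift term does not contribute). Here b(s) = -7*s^5/5, so
  b(s)^2 = 49*s^10/25.
Integrating from 0 to t:
  <X>_t = int_0^t (49*s^10/25) ds = 49*t^11/275.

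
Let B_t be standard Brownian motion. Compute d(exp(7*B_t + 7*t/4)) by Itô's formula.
d(exp(7*B_t + 7*t/4)) = (105*exp(7*B_t + 7*t/4)/4) dt + (7*exp(7*B_t + 7*t/4)) dB_t

Itô's formula for f(t, x): d f(t, B_t) = (f_t + (1/2) f_xx) dt + f_x dB_t. Compute partials of f(t, x) = exp(7*t/4 + 7*x):
  f_t(t,x)  = 7*exp(7*t/4 + 7*x)/4
  f_x(t,x)  = 7*exp(7*t/4 + 7*x)
  f_xx(t,x) = 49*exp(7*t/4 + 7*x)
Assemble drift = f_t + (1/2) f_xx = 105*exp(7*t/4 + 7*x)/4 and diffusion = f_x = 7*exp(7*t/4 + 7*x). Substituting x = B_t:
  d(exp(7*B_t + 7*t/4)) = (105*exp(7*B_t + 7*t/4)/4) dt + (7*exp(7*B_t + 7*t/4)) dB_t.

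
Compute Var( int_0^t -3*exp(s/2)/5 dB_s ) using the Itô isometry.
Var = 9*exp(t)/25 - 9/25

The Itô integral of a deterministic integrand f(s) has mean 0 because each increment f(s) * (B_{s+ds} - B_s) has mean 0. By the Itô isometry:
  Var( int_0^t f(s) dB_s ) = E[ (int_0^t f(s) dB_s)^2 ] = int_0^t f(s)^2 ds.
Here f(s) = -3*exp(s/2)/5, so f(s)^2 = 9*exp(s)/25. Integrate:
  int_0^t (9*exp(s)/25) ds = 9*exp(t)/25 - 9/25.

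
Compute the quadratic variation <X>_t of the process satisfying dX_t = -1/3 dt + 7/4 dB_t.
<X>_t = 49*t/16

For an Itô process dX_t = a(t) dt + b(t) dB_t, the quadratic variation is <X>_t = int_0^t b(s)^2 ds (the drift term does not contribute). Here b(s) = 7/4, so
  b(s)^2 = 49/16.
Integrating from 0 to t:
  <X>_t = int_0^t (49/16) ds = 49*t/16.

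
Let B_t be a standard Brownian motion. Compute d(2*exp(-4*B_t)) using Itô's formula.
d(2*exp(-4*B_t)) = (16*exp(-4*B_t)) dt + (-8*exp(-4*B_t)) dB_t

Itô's formula for f(B_t) gives d f(B_t) = f'(B_t) dB_t + (1/2) f''(B_t) dt. Compute derivatives of f(x) = 2*exp(-4*x):
  f'(x)  = -8*exp(-4*x)
  f''(x) = 32*exp(-4*x)
Substitute x = B_t and multiply the f'' term by 1/2:
  drift     = (1/2) * (32*exp(-4*x)) evaluated at B_t = 16*exp(-4*B_t)
  diffusion = (-8*exp(-4*x)) evaluated at B_t = -8*exp(-4*B_t)
Therefore d(2*exp(-4*B_t)) = (16*exp(-4*B_t)) dt + (-8*exp(-4*B_t)) dB_t.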